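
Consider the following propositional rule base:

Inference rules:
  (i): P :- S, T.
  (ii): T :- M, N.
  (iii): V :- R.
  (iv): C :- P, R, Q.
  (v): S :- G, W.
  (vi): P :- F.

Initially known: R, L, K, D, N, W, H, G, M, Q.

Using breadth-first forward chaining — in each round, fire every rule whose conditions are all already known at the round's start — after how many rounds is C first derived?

Round 1 — (ii), (iii), (v), derive T, V, S.
Round 2 — (i), derive P.
Round 3 — (iv), derive C.
C first appears in round 3.

3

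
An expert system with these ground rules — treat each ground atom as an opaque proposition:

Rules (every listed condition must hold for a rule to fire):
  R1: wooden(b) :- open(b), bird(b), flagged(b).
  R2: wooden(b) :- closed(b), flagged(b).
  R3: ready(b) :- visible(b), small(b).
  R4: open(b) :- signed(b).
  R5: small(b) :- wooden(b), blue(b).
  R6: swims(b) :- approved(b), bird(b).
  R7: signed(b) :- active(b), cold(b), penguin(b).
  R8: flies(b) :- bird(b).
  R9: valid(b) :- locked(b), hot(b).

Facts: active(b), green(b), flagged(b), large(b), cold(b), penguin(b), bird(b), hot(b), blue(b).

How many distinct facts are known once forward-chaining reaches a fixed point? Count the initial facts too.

Round 1: R7 [signed(b) :- active(b), cold(b), penguin(b).]; R8 [flies(b) :- bird(b).]. New: signed(b), flies(b).
Round 2: R4 [open(b) :- signed(b).]. New: open(b).
Round 3: R1 [wooden(b) :- open(b), bird(b), flagged(b).]. New: wooden(b).
Round 4: R5 [small(b) :- wooden(b), blue(b).]. New: small(b).
Closure: {active(b), bird(b), blue(b), cold(b), flagged(b), flies(b), green(b), hot(b), large(b), open(b), penguin(b), signed(b), small(b), wooden(b)} — 14 facts.

14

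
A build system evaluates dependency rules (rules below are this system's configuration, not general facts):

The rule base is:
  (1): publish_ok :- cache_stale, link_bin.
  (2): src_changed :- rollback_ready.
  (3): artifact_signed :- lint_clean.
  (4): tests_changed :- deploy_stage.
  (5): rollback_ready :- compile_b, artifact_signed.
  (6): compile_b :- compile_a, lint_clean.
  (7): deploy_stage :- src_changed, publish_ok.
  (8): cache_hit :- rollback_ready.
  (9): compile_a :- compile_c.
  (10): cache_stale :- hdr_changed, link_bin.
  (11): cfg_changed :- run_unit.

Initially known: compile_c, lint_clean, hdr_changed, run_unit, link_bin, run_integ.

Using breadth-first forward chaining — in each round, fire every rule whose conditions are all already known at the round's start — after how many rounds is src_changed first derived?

4

Round 1: (3) [artifact_signed :- lint_clean.]; (9) [compile_a :- compile_c.]; (10) [cache_stale :- hdr_changed, link_bin.]; (11) [cfg_changed :- run_unit.]. Adds artifact_signed, compile_a, cache_stale, cfg_changed.
Round 2: (1) [publish_ok :- cache_stale, link_bin.]; (6) [compile_b :- compile_a, lint_clean.]. Adds publish_ok, compile_b.
Round 3: (5) [rollback_ready :- compile_b, artifact_signed.]. Adds rollback_ready.
Round 4: (2) [src_changed :- rollback_ready.]; (8) [cache_hit :- rollback_ready.]. Adds src_changed, cache_hit.
src_changed first appears in round 4.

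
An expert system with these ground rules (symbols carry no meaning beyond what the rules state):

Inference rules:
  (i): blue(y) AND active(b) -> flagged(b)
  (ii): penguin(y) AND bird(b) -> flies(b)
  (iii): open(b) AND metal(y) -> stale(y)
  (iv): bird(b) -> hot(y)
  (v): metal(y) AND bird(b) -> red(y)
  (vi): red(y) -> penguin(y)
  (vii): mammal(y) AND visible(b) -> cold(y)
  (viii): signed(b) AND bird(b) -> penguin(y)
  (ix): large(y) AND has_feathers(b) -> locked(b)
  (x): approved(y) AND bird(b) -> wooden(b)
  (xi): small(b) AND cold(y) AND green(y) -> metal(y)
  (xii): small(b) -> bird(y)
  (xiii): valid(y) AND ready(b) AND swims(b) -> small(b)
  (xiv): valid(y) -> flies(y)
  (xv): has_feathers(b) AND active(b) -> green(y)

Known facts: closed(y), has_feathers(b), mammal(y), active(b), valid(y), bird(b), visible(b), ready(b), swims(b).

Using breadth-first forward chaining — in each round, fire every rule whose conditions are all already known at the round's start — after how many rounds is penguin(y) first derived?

Round 1 — (iv), (vii), (xiii), (xiv), (xv), derive hot(y), cold(y), small(b), flies(y), green(y).
Round 2 — (xi), (xii), derive metal(y), bird(y).
Round 3 — (v), derive red(y).
Round 4 — (vi), derive penguin(y).
penguin(y) first appears in round 4.

4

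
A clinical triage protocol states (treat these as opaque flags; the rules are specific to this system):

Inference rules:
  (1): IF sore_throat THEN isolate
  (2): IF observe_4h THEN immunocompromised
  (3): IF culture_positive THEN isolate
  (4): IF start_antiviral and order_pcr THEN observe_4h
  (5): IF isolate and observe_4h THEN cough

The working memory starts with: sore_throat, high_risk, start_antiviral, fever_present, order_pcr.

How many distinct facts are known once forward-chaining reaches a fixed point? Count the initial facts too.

9

Round 1 fires (1), (4), giving isolate, observe_4h.
Round 2 fires (2), (5), giving immunocompromised, cough.
Closure: {cough, fever_present, high_risk, immunocompromised, isolate, observe_4h, order_pcr, sore_throat, start_antiviral} — 9 facts.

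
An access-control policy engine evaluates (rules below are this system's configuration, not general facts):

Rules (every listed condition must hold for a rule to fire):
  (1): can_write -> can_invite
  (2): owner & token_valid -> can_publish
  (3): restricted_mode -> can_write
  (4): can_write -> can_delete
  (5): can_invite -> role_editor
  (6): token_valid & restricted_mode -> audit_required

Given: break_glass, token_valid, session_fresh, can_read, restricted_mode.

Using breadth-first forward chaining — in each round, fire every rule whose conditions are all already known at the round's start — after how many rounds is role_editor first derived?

3

Round 1 — (3), (6), derive can_write, audit_required.
Round 2 — (1), (4), derive can_invite, can_delete.
Round 3 — (5), derive role_editor.
role_editor first appears in round 3.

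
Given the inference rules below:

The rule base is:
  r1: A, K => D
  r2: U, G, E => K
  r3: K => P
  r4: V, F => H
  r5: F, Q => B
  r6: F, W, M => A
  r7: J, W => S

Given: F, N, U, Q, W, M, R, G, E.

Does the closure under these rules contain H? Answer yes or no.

no

Round 1: r2 [U, G, E => K]; r5 [F, Q => B]; r6 [F, W, M => A]. Adds K, B, A.
Round 2: r1 [A, K => D]; r3 [K => P]. Adds D, P.
Fixed point reached. H is concluded only by r4; r4 needs V (never derived).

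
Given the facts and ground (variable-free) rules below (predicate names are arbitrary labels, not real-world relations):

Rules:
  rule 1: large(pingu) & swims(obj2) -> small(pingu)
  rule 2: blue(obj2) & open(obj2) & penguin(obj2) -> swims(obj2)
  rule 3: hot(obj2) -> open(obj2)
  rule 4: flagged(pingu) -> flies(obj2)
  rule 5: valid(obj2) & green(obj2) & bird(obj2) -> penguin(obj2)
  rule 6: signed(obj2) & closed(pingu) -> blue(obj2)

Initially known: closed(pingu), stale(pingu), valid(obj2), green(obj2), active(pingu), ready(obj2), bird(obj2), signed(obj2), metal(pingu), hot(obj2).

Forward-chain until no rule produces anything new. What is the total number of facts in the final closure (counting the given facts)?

Round 1: rule 3 [hot(obj2) -> open(obj2)]; rule 5 [valid(obj2) & green(obj2) & bird(obj2) -> penguin(obj2)]; rule 6 [signed(obj2) & closed(pingu) -> blue(obj2)]. Adds open(obj2), penguin(obj2), blue(obj2).
Round 2: rule 2 [blue(obj2) & open(obj2) & penguin(obj2) -> swims(obj2)]. Adds swims(obj2).
Closure: {active(pingu), bird(obj2), blue(obj2), closed(pingu), green(obj2), hot(obj2), metal(pingu), open(obj2), penguin(obj2), ready(obj2), signed(obj2), stale(pingu), swims(obj2), valid(obj2)} — 14 facts.

14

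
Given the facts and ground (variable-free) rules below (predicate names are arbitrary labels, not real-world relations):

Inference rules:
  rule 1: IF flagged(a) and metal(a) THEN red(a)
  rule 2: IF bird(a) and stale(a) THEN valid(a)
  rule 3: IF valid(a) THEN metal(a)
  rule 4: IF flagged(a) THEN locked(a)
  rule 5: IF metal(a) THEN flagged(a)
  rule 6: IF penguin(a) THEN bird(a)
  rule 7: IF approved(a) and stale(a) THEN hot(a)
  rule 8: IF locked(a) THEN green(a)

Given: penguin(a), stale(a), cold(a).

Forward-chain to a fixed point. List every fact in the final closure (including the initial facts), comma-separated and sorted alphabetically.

bird(a), cold(a), flagged(a), green(a), locked(a), metal(a), penguin(a), red(a), stale(a), valid(a)

Round 1 — rule 6, derive bird(a).
Round 2 — rule 2, derive valid(a).
Round 3 — rule 3, derive metal(a).
Round 4 — rule 5, derive flagged(a).
Round 5 — rule 1, rule 4, derive red(a), locked(a).
Round 6 — rule 8, derive green(a).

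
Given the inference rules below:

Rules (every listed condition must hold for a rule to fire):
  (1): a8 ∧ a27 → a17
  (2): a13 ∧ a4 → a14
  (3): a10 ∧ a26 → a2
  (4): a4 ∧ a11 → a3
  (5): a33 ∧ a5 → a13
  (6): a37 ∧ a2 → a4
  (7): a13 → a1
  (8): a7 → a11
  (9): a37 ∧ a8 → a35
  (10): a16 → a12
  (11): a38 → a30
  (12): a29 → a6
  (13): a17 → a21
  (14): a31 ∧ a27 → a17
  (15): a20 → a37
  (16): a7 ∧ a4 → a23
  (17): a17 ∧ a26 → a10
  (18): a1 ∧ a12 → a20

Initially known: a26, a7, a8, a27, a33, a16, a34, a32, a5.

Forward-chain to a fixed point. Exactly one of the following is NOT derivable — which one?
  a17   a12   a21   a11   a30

a30

Round 1: (1) [a8 ∧ a27 → a17]; (5) [a33 ∧ a5 → a13]; (8) [a7 → a11]; (10) [a16 → a12]. New: a17, a13, a11, a12.
Round 2: (7) [a13 → a1]; (13) [a17 → a21]; (17) [a17 ∧ a26 → a10]. New: a1, a21, a10.
Round 3: (3) [a10 ∧ a26 → a2]; (18) [a1 ∧ a12 → a20]. New: a2, a20.
Round 4: (15) [a20 → a37]. New: a37.
Round 5: (6) [a37 ∧ a2 → a4]; (9) [a37 ∧ a8 → a35]. New: a4, a35.
Round 6: (2) [a13 ∧ a4 → a14]; (4) [a4 ∧ a11 → a3]; (16) [a7 ∧ a4 → a23]. New: a14, a3, a23.
Derived: a21 (round 2), a17 (round 1), a11 (round 1), a12 (round 1). a30 never appears in any round.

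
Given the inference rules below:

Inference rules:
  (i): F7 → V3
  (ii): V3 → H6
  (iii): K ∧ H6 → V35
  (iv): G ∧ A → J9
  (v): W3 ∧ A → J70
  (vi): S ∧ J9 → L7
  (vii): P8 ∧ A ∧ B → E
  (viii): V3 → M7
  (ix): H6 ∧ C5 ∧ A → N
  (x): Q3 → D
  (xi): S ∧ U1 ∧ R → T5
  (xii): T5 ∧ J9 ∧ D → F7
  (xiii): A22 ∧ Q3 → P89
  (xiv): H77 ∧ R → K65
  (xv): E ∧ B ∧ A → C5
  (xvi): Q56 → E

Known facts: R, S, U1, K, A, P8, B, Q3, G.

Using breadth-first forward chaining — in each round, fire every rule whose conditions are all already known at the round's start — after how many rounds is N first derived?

Round 1: (iv) [G ∧ A → J9]; (vii) [P8 ∧ A ∧ B → E]; (x) [Q3 → D]; (xi) [S ∧ U1 ∧ R → T5]. Adds J9, E, D, T5.
Round 2: (vi) [S ∧ J9 → L7]; (xii) [T5 ∧ J9 ∧ D → F7]; (xv) [E ∧ B ∧ A → C5]. Adds L7, F7, C5.
Round 3: (i) [F7 → V3]. Adds V3.
Round 4: (ii) [V3 → H6]; (viii) [V3 → M7]. Adds H6, M7.
Round 5: (iii) [K ∧ H6 → V35]; (ix) [H6 ∧ C5 ∧ A → N]. Adds V35, N.
N first appears in round 5.

5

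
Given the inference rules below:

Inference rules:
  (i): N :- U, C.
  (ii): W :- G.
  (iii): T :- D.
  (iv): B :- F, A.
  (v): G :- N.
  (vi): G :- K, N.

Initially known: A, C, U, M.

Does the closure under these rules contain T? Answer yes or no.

no

Round 1 fires (i), giving N.
Round 2 fires (v), giving G.
Round 3 fires (ii), giving W.
Fixed point reached. T is concluded only by (iii); (iii) needs D (never derived).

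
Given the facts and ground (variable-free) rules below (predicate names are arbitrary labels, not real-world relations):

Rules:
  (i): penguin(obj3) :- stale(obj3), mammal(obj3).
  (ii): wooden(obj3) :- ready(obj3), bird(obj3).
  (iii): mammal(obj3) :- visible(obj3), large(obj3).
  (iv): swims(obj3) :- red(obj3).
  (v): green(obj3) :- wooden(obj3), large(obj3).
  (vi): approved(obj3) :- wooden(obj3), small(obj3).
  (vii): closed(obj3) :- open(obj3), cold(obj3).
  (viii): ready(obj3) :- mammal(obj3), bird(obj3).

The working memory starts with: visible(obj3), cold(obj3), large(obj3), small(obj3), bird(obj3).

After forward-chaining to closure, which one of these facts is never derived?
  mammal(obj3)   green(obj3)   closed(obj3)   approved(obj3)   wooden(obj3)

Round 1: (iii) [mammal(obj3) :- visible(obj3), large(obj3).]. Adds mammal(obj3).
Round 2: (viii) [ready(obj3) :- mammal(obj3), bird(obj3).]. Adds ready(obj3).
Round 3: (ii) [wooden(obj3) :- ready(obj3), bird(obj3).]. Adds wooden(obj3).
Round 4: (v) [green(obj3) :- wooden(obj3), large(obj3).]; (vi) [approved(obj3) :- wooden(obj3), small(obj3).]. Adds green(obj3), approved(obj3).
Derived: approved(obj3) (round 4), wooden(obj3) (round 3), green(obj3) (round 4), mammal(obj3) (round 1). closed(obj3) never appears in any round.

closed(obj3)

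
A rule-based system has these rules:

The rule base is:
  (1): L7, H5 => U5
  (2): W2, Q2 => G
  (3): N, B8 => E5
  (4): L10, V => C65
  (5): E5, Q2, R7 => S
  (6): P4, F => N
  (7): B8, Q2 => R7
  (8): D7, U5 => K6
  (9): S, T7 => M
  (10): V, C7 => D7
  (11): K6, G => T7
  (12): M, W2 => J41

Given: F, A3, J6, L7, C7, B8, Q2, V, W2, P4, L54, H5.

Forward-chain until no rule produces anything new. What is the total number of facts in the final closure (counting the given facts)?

23

[1] (1) [L7, H5 => U5]; (2) [W2, Q2 => G]; (6) [P4, F => N]; (7) [B8, Q2 => R7]; (10) [V, C7 => D7]. ⇒ new: U5, G, N, R7, D7.
[2] (3) [N, B8 => E5]; (8) [D7, U5 => K6]. ⇒ new: E5, K6.
[3] (5) [E5, Q2, R7 => S]; (11) [K6, G => T7]. ⇒ new: S, T7.
[4] (9) [S, T7 => M]. ⇒ new: M.
[5] (12) [M, W2 => J41]. ⇒ new: J41.
Closure: {A3, B8, C7, D7, E5, F, G, H5, J41, J6, K6, L54, L7, M, N, P4, Q2, R7, S, T7, U5, V, W2} — 23 facts.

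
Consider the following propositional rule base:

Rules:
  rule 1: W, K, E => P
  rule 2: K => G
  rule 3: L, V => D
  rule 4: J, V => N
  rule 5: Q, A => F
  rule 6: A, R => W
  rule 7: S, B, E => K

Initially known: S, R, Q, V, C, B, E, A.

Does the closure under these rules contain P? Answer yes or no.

yes

Round 1 — rule 5, rule 6, rule 7, derive F, W, K.
Round 2 — rule 1, rule 2, derive P, G.
P appears in round 2, so it is derivable.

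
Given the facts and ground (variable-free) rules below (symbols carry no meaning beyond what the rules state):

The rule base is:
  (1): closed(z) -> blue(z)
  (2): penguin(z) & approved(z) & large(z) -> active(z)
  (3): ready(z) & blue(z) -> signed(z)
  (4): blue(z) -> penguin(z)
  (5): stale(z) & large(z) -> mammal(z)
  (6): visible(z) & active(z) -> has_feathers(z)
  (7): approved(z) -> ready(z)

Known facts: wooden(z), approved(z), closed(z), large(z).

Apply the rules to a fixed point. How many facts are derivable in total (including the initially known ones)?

Round 1 — (1), (7), derive blue(z), ready(z).
Round 2 — (3), (4), derive signed(z), penguin(z).
Round 3 — (2), derive active(z).
Closure: {active(z), approved(z), blue(z), closed(z), large(z), penguin(z), ready(z), signed(z), wooden(z)} — 9 facts.

9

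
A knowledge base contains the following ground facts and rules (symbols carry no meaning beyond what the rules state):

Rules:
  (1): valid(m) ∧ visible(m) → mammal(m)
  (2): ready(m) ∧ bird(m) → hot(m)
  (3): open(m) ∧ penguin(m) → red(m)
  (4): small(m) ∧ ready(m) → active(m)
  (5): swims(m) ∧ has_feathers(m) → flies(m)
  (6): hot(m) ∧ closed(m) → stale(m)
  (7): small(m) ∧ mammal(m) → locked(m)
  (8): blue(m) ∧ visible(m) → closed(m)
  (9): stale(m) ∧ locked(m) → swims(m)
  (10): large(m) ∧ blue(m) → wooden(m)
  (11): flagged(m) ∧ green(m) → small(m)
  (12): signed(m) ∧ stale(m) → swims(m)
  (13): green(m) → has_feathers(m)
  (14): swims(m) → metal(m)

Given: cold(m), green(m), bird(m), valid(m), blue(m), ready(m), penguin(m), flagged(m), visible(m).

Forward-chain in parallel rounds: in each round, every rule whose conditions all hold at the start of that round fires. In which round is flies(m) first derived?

Round 1: (1) [valid(m) ∧ visible(m) → mammal(m)]; (2) [ready(m) ∧ bird(m) → hot(m)]; (8) [blue(m) ∧ visible(m) → closed(m)]; (11) [flagged(m) ∧ green(m) → small(m)]; (13) [green(m) → has_feathers(m)]. New: mammal(m), hot(m), closed(m), small(m), has_feathers(m).
Round 2: (4) [small(m) ∧ ready(m) → active(m)]; (6) [hot(m) ∧ closed(m) → stale(m)]; (7) [small(m) ∧ mammal(m) → locked(m)]. New: active(m), stale(m), locked(m).
Round 3: (9) [stale(m) ∧ locked(m) → swims(m)]. New: swims(m).
Round 4: (5) [swims(m) ∧ has_feathers(m) → flies(m)]; (14) [swims(m) → metal(m)]. New: flies(m), metal(m).
flies(m) first appears in round 4.

4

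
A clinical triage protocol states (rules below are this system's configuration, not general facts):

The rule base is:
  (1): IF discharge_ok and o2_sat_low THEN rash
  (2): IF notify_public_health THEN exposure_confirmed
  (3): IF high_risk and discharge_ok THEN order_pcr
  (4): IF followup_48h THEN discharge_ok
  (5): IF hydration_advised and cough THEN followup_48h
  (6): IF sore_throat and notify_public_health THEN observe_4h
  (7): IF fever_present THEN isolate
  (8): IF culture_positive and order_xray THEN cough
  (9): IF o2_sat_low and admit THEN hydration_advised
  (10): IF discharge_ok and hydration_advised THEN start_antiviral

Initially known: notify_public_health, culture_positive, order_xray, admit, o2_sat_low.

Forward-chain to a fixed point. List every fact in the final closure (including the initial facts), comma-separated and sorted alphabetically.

admit, cough, culture_positive, discharge_ok, exposure_confirmed, followup_48h, hydration_advised, notify_public_health, o2_sat_low, order_xray, rash, start_antiviral

[1] (2) [IF notify_public_health THEN exposure_confirmed]; (8) [IF culture_positive and order_xray THEN cough]; (9) [IF o2_sat_low and admit THEN hydration_advised]. ⇒ new: exposure_confirmed, cough, hydration_advised.
[2] (5) [IF hydration_advised and cough THEN followup_48h]. ⇒ new: followup_48h.
[3] (4) [IF followup_48h THEN discharge_ok]. ⇒ new: discharge_ok.
[4] (1) [IF discharge_ok and o2_sat_low THEN rash]; (10) [IF discharge_ok and hydration_advised THEN start_antiviral]. ⇒ new: rash, start_antiviral.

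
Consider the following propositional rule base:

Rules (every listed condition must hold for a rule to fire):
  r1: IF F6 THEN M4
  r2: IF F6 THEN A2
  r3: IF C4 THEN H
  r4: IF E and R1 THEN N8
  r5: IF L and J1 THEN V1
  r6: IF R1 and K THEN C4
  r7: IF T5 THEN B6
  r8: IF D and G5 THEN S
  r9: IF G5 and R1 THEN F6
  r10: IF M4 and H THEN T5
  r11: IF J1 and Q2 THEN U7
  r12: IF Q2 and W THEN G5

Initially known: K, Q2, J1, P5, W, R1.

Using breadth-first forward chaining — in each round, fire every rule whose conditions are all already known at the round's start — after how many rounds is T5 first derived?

Round 1: r6 [IF R1 and K THEN C4]; r11 [IF J1 and Q2 THEN U7]; r12 [IF Q2 and W THEN G5]. Adds C4, U7, G5.
Round 2: r3 [IF C4 THEN H]; r9 [IF G5 and R1 THEN F6]. Adds H, F6.
Round 3: r1 [IF F6 THEN M4]; r2 [IF F6 THEN A2]. Adds M4, A2.
Round 4: r10 [IF M4 and H THEN T5]. Adds T5.
T5 first appears in round 4.

4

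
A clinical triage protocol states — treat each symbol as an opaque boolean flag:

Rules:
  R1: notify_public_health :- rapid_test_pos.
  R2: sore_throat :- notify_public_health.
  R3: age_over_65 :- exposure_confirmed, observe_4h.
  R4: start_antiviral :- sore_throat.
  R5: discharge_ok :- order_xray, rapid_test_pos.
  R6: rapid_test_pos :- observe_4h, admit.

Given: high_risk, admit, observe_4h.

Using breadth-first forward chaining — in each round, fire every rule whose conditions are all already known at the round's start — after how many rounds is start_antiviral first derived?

Round 1: R6 [rapid_test_pos :- observe_4h, admit.]. New: rapid_test_pos.
Round 2: R1 [notify_public_health :- rapid_test_pos.]. New: notify_public_health.
Round 3: R2 [sore_throat :- notify_public_health.]. New: sore_throat.
Round 4: R4 [start_antiviral :- sore_throat.]. New: start_antiviral.
start_antiviral first appears in round 4.

4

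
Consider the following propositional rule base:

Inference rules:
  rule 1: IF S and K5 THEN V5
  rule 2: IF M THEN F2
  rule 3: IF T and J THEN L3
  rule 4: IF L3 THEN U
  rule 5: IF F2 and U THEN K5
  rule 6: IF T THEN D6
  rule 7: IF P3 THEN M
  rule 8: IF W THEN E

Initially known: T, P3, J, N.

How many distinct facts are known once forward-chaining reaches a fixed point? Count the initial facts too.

Round 1 fires rule 3, rule 6, rule 7, giving L3, D6, M.
Round 2 fires rule 2, rule 4, giving F2, U.
Round 3 fires rule 5, giving K5.
Closure: {D6, F2, J, K5, L3, M, N, P3, T, U} — 10 facts.

10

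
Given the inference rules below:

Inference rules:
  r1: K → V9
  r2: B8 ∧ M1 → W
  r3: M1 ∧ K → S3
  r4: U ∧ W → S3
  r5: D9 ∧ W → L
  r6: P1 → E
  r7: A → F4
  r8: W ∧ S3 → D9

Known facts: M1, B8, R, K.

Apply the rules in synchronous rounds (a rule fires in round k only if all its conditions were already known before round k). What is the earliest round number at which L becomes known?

3

Round 1: r1 [K → V9]; r2 [B8 ∧ M1 → W]; r3 [M1 ∧ K → S3]. New: V9, W, S3.
Round 2: r8 [W ∧ S3 → D9]. New: D9.
Round 3: r5 [D9 ∧ W → L]. New: L.
L first appears in round 3.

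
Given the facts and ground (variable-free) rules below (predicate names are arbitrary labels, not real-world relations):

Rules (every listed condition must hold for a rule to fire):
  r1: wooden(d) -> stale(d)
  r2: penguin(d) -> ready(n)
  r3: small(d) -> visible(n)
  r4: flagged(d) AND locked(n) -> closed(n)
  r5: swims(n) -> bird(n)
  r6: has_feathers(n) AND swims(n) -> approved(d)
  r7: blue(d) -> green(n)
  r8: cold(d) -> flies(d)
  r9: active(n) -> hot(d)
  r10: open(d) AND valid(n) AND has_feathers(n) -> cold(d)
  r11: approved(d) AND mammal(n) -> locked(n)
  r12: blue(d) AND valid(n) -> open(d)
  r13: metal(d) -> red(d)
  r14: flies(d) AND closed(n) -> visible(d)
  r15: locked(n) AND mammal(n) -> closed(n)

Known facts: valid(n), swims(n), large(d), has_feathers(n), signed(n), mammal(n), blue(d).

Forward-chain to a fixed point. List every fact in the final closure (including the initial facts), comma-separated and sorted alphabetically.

[1] r5 [swims(n) -> bird(n)]; r6 [has_feathers(n) AND swims(n) -> approved(d)]; r7 [blue(d) -> green(n)]; r12 [blue(d) AND valid(n) -> open(d)]. ⇒ new: bird(n), approved(d), green(n), open(d).
[2] r10 [open(d) AND valid(n) AND has_feathers(n) -> cold(d)]; r11 [approved(d) AND mammal(n) -> locked(n)]. ⇒ new: cold(d), locked(n).
[3] r8 [cold(d) -> flies(d)]; r15 [locked(n) AND mammal(n) -> closed(n)]. ⇒ new: flies(d), closed(n).
[4] r14 [flies(d) AND closed(n) -> visible(d)]. ⇒ new: visible(d).

approved(d), bird(n), blue(d), closed(n), cold(d), flies(d), green(n), has_feathers(n), large(d), locked(n), mammal(n), open(d), signed(n), swims(n), valid(n), visible(d)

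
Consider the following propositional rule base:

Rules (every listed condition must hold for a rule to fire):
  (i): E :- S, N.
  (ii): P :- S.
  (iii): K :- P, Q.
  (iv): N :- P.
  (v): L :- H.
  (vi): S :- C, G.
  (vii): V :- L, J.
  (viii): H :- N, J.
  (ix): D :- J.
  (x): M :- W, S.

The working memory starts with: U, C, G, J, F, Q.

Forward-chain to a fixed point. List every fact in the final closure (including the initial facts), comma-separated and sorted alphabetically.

C, D, E, F, G, H, J, K, L, N, P, Q, S, U, V

Round 1 fires (vi), (ix), giving S, D.
Round 2 fires (ii), giving P.
Round 3 fires (iii), (iv), giving K, N.
Round 4 fires (i), (viii), giving E, H.
Round 5 fires (v), giving L.
Round 6 fires (vii), giving V.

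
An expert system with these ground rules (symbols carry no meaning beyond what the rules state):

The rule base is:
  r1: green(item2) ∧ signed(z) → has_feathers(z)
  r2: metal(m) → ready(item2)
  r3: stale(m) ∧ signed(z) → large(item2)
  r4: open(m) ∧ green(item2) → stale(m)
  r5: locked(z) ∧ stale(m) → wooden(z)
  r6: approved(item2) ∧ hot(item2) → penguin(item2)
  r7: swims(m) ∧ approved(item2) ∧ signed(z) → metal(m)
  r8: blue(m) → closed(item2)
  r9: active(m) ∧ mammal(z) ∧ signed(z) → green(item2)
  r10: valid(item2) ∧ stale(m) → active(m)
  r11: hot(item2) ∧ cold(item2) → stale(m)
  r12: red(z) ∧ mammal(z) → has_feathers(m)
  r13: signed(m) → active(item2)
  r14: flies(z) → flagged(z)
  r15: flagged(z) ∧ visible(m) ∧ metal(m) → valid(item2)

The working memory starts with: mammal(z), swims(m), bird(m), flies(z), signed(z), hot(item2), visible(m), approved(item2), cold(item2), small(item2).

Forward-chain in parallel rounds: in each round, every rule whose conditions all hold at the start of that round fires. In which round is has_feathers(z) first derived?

5

[1] r6 [approved(item2) ∧ hot(item2) → penguin(item2)]; r7 [swims(m) ∧ approved(item2) ∧ signed(z) → metal(m)]; r11 [hot(item2) ∧ cold(item2) → stale(m)]; r14 [flies(z) → flagged(z)]. ⇒ new: penguin(item2), metal(m), stale(m), flagged(z).
[2] r2 [metal(m) → ready(item2)]; r3 [stale(m) ∧ signed(z) → large(item2)]; r15 [flagged(z) ∧ visible(m) ∧ metal(m) → valid(item2)]. ⇒ new: ready(item2), large(item2), valid(item2).
[3] r10 [valid(item2) ∧ stale(m) → active(m)]. ⇒ new: active(m).
[4] r9 [active(m) ∧ mammal(z) ∧ signed(z) → green(item2)]. ⇒ new: green(item2).
[5] r1 [green(item2) ∧ signed(z) → has_feathers(z)]. ⇒ new: has_feathers(z).
has_feathers(z) first appears in round 5.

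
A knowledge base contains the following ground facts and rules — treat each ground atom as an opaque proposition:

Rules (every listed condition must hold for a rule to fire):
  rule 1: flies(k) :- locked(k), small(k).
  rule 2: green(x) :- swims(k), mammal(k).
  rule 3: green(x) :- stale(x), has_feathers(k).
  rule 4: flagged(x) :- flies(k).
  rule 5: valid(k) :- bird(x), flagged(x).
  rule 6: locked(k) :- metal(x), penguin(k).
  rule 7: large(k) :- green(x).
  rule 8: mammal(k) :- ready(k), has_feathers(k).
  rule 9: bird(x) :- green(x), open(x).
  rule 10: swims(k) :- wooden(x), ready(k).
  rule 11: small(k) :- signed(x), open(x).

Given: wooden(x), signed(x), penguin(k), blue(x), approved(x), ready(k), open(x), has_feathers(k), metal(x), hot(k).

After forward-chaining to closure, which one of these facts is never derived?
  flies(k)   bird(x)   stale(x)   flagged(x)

Round 1: rule 6 [locked(k) :- metal(x), penguin(k).]; rule 8 [mammal(k) :- ready(k), has_feathers(k).]; rule 10 [swims(k) :- wooden(x), ready(k).]; rule 11 [small(k) :- signed(x), open(x).]. New: locked(k), mammal(k), swims(k), small(k).
Round 2: rule 1 [flies(k) :- locked(k), small(k).]; rule 2 [green(x) :- swims(k), mammal(k).]. New: flies(k), green(x).
Round 3: rule 4 [flagged(x) :- flies(k).]; rule 7 [large(k) :- green(x).]; rule 9 [bird(x) :- green(x), open(x).]. New: flagged(x), large(k), bird(x).
Round 4: rule 5 [valid(k) :- bird(x), flagged(x).]. New: valid(k).
Derived: bird(x) (round 3), flies(k) (round 2), flagged(x) (round 3). stale(x) never appears in any round.

stale(x)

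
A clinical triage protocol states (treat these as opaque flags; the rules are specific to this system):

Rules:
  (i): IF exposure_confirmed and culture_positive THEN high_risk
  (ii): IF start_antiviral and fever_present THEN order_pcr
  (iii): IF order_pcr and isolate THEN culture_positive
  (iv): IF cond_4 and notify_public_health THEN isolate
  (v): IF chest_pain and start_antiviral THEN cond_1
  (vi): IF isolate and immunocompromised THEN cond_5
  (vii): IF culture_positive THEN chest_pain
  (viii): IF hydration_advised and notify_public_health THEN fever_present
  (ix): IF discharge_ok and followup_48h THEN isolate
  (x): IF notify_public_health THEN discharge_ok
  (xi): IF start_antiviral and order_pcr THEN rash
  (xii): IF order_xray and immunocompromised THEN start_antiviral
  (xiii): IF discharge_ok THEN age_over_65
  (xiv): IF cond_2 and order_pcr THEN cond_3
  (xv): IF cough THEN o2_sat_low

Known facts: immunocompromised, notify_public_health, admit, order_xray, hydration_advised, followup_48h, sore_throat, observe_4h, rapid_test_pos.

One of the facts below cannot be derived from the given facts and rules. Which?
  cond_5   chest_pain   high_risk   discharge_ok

Round 1 fires (viii), (x), (xii), giving fever_present, discharge_ok, start_antiviral.
Round 2 fires (ii), (ix), (xiii), giving order_pcr, isolate, age_over_65.
Round 3 fires (iii), (vi), (xi), giving culture_positive, cond_5, rash.
Round 4 fires (vii), giving chest_pain.
Round 5 fires (v), giving cond_1.
Derived: chest_pain (round 4), discharge_ok (round 1), cond_5 (round 3). high_risk never appears in any round.

high_risk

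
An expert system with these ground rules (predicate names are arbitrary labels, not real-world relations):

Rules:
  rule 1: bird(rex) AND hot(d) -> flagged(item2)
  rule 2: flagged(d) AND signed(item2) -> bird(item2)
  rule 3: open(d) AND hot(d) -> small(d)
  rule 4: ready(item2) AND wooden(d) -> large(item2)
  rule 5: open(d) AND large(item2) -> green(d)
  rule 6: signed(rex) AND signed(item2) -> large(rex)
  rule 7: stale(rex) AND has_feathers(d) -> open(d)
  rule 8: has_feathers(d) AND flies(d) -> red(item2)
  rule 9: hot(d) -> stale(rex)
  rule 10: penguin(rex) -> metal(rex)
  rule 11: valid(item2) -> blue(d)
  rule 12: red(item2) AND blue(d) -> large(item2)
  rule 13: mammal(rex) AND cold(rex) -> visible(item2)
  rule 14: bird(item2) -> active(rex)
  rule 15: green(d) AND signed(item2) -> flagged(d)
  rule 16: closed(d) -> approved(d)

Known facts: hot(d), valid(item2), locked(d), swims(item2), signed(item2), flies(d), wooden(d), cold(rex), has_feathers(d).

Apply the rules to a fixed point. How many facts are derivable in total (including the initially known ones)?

Round 1 — rule 8, rule 9, rule 11, derive red(item2), stale(rex), blue(d).
Round 2 — rule 7, rule 12, derive open(d), large(item2).
Round 3 — rule 3, rule 5, derive small(d), green(d).
Round 4 — rule 15, derive flagged(d).
Round 5 — rule 2, derive bird(item2).
Round 6 — rule 14, derive active(rex).
Closure: {active(rex), bird(item2), blue(d), cold(rex), flagged(d), flies(d), green(d), has_feathers(d), hot(d), large(item2), locked(d), open(d), red(item2), signed(item2), small(d), stale(rex), swims(item2), valid(item2), wooden(d)} — 19 facts.

19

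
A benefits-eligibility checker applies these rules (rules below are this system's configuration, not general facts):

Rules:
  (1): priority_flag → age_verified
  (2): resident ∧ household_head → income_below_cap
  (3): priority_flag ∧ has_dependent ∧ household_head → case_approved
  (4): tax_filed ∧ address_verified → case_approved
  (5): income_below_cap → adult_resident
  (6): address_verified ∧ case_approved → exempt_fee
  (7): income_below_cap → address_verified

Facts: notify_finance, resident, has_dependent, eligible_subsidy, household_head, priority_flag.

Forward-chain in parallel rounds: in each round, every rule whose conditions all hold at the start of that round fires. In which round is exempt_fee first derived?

Round 1 fires (1), (2), (3), giving age_verified, income_below_cap, case_approved.
Round 2 fires (5), (7), giving adult_resident, address_verified.
Round 3 fires (6), giving exempt_fee.
exempt_fee first appears in round 3.

3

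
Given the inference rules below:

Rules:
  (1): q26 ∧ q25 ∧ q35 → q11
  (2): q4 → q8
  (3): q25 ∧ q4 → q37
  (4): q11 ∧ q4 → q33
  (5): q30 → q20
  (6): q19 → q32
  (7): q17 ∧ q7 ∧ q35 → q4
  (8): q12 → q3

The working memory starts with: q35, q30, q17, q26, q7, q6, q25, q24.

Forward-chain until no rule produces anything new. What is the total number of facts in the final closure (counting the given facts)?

[1] (1) [q26 ∧ q25 ∧ q35 → q11]; (5) [q30 → q20]; (7) [q17 ∧ q7 ∧ q35 → q4]. ⇒ new: q11, q20, q4.
[2] (2) [q4 → q8]; (3) [q25 ∧ q4 → q37]; (4) [q11 ∧ q4 → q33]. ⇒ new: q8, q37, q33.
Closure: {q11, q17, q20, q24, q25, q26, q30, q33, q35, q37, q4, q6, q7, q8} — 14 facts.

14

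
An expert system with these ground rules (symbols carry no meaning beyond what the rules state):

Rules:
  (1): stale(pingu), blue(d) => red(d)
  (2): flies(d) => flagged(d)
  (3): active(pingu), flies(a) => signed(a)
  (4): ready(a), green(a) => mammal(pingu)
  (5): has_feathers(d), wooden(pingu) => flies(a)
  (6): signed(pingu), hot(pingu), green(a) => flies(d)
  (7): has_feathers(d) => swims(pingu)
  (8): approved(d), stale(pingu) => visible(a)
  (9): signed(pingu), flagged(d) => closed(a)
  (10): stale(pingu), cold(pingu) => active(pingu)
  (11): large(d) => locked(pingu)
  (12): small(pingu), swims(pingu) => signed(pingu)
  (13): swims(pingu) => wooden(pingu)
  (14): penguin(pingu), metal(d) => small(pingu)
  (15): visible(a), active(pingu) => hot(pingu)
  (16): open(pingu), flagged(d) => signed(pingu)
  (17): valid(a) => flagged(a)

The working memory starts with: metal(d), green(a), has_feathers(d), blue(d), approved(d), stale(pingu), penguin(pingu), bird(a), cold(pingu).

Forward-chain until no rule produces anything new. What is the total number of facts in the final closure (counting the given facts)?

Round 1 — (1), (7), (8), (10), (14), derive red(d), swims(pingu), visible(a), active(pingu), small(pingu).
Round 2 — (12), (13), (15), derive signed(pingu), wooden(pingu), hot(pingu).
Round 3 — (5), (6), derive flies(a), flies(d).
Round 4 — (2), (3), derive flagged(d), signed(a).
Round 5 — (9), derive closed(a).
Closure: {active(pingu), approved(d), bird(a), blue(d), closed(a), cold(pingu), flagged(d), flies(a), flies(d), green(a), has_feathers(d), hot(pingu), metal(d), penguin(pingu), red(d), signed(a), signed(pingu), small(pingu), stale(pingu), swims(pingu), visible(a), wooden(pingu)} — 22 facts.

22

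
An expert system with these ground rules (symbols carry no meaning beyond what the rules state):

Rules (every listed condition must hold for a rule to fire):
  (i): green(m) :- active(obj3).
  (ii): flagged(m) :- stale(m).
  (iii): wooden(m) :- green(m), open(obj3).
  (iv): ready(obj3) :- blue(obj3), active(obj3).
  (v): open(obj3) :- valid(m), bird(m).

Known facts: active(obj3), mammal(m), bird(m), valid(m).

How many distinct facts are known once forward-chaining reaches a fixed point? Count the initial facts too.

Round 1: (i) [green(m) :- active(obj3).]; (v) [open(obj3) :- valid(m), bird(m).]. Adds green(m), open(obj3).
Round 2: (iii) [wooden(m) :- green(m), open(obj3).]. Adds wooden(m).
Closure: {active(obj3), bird(m), green(m), mammal(m), open(obj3), valid(m), wooden(m)} — 7 facts.

7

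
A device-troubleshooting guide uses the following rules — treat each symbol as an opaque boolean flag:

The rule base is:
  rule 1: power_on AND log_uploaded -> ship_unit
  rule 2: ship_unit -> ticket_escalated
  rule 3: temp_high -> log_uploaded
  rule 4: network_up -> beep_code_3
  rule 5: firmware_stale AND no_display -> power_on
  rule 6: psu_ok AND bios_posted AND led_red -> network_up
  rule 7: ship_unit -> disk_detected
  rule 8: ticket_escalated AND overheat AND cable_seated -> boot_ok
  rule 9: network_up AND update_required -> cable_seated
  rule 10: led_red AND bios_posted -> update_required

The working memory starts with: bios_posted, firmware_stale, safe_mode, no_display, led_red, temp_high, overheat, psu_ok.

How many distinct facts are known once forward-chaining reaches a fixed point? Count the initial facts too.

Round 1: rule 3 [temp_high -> log_uploaded]; rule 5 [firmware_stale AND no_display -> power_on]; rule 6 [psu_ok AND bios_posted AND led_red -> network_up]; rule 10 [led_red AND bios_posted -> update_required]. New: log_uploaded, power_on, network_up, update_required.
Round 2: rule 1 [power_on AND log_uploaded -> ship_unit]; rule 4 [network_up -> beep_code_3]; rule 9 [network_up AND update_required -> cable_seated]. New: ship_unit, beep_code_3, cable_seated.
Round 3: rule 2 [ship_unit -> ticket_escalated]; rule 7 [ship_unit -> disk_detected]. New: ticket_escalated, disk_detected.
Round 4: rule 8 [ticket_escalated AND overheat AND cable_seated -> boot_ok]. New: boot_ok.
Closure: {beep_code_3, bios_posted, boot_ok, cable_seated, disk_detected, firmware_stale, led_red, log_uploaded, network_up, no_display, overheat, power_on, psu_ok, safe_mode, ship_unit, temp_high, ticket_escalated, update_required} — 18 facts.

18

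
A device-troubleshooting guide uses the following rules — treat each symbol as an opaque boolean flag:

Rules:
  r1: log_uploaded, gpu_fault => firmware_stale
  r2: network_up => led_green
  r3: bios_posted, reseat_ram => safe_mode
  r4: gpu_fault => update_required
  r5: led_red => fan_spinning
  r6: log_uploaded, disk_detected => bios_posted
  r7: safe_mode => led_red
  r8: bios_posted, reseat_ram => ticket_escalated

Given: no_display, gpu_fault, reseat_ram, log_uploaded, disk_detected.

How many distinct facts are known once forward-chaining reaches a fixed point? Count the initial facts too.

Round 1: r1 [log_uploaded, gpu_fault => firmware_stale]; r4 [gpu_fault => update_required]; r6 [log_uploaded, disk_detected => bios_posted]. Adds firmware_stale, update_required, bios_posted.
Round 2: r3 [bios_posted, reseat_ram => safe_mode]; r8 [bios_posted, reseat_ram => ticket_escalated]. Adds safe_mode, ticket_escalated.
Round 3: r7 [safe_mode => led_red]. Adds led_red.
Round 4: r5 [led_red => fan_spinning]. Adds fan_spinning.
Closure: {bios_posted, disk_detected, fan_spinning, firmware_stale, gpu_fault, led_red, log_uploaded, no_display, reseat_ram, safe_mode, ticket_escalated, update_required} — 12 facts.

12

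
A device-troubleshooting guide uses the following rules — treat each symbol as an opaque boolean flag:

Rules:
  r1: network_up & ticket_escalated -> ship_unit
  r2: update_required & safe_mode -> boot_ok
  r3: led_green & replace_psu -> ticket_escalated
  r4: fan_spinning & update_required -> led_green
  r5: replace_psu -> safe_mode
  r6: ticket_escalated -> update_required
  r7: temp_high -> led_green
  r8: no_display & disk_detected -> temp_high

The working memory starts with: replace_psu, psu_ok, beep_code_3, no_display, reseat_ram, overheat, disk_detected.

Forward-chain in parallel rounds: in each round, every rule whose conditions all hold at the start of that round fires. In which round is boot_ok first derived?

5

Round 1 — r5, r8, derive safe_mode, temp_high.
Round 2 — r7, derive led_green.
Round 3 — r3, derive ticket_escalated.
Round 4 — r6, derive update_required.
Round 5 — r2, derive boot_ok.
boot_ok first appears in round 5.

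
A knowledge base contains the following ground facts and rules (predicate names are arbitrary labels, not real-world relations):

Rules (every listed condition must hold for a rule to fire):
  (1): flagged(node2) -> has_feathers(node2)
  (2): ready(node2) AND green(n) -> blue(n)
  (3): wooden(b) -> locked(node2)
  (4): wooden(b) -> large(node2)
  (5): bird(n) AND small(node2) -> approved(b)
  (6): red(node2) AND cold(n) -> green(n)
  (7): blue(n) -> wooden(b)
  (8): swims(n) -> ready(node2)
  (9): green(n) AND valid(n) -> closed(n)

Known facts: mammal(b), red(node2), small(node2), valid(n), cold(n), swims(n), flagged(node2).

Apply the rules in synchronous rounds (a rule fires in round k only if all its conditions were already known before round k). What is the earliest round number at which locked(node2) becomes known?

4

Round 1 fires (1), (6), (8), giving has_feathers(node2), green(n), ready(node2).
Round 2 fires (2), (9), giving blue(n), closed(n).
Round 3 fires (7), giving wooden(b).
Round 4 fires (3), (4), giving locked(node2), large(node2).
locked(node2) first appears in round 4.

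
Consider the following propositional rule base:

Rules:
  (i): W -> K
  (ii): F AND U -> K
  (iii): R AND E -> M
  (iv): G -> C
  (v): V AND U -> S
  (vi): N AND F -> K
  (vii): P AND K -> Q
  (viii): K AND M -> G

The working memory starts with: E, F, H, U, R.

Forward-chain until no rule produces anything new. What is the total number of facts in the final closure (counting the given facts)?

Round 1: (ii) [F AND U -> K]; (iii) [R AND E -> M]. New: K, M.
Round 2: (viii) [K AND M -> G]. New: G.
Round 3: (iv) [G -> C]. New: C.
Closure: {C, E, F, G, H, K, M, R, U} — 9 facts.

9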